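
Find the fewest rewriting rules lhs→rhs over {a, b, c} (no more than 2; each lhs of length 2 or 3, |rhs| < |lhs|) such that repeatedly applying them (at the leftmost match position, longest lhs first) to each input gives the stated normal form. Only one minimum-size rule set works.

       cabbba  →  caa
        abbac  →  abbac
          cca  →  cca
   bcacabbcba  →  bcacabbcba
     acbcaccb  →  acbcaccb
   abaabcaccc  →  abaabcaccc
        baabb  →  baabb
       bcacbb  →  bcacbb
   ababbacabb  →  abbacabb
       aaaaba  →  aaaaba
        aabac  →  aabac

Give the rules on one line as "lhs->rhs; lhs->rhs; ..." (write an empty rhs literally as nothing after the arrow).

bab->b; bbb->

  | cabbba => caa
  | abbac
  | cca
  | bcacabbcba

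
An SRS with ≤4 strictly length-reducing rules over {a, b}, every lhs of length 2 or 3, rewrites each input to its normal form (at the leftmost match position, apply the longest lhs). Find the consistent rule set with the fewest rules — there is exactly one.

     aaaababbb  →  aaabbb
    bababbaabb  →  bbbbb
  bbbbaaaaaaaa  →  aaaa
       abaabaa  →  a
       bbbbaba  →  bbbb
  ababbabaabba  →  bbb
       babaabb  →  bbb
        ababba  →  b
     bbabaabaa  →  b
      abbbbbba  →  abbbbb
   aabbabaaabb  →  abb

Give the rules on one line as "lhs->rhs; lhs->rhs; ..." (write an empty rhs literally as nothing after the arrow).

  | aaaababbb => aaabbb
  | bababbaabb => bbabbaabb => bbbbaabb => bbbabb => bbbbb
  | bbbbaaaaaaaa => bbbaaaaaaa => bbaaaaaa => baaaaa => aaaa
  | abaabaa => abaa => a

aba->; ba->; bab->bb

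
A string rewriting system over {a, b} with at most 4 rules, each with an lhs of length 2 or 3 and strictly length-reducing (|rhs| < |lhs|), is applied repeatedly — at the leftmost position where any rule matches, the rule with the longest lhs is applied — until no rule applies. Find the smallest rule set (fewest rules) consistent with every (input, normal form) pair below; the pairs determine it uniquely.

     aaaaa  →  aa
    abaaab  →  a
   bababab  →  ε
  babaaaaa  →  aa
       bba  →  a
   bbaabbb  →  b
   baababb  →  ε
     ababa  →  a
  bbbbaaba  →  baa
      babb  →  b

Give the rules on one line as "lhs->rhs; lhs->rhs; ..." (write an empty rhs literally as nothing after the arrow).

  | aaaaa => aaaa => aaa => aa
  | abaaab => baaab => baab => bba => a
  | bababab => bbabab => abab => bab => bb => ε
  | babaaaaa => bbaaaaa => aaaaa => aaaa => aaa => aa

aaa->aa; aab->ba; ab->b; bb->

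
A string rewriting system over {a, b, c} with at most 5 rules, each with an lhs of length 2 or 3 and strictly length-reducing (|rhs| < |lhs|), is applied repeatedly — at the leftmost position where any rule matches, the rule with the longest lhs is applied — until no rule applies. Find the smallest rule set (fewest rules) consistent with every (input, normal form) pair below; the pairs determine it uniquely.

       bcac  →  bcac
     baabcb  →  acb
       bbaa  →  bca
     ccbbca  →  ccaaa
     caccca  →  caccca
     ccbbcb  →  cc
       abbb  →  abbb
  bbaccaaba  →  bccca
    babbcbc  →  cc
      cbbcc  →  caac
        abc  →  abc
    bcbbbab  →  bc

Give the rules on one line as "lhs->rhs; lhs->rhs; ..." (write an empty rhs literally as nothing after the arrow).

  | bcac
  | baabcb => cabcb => acb
  | bbaa => bca
  | ccbbca => ccaaa

aab->; ba->c; bbc->aa; cab->a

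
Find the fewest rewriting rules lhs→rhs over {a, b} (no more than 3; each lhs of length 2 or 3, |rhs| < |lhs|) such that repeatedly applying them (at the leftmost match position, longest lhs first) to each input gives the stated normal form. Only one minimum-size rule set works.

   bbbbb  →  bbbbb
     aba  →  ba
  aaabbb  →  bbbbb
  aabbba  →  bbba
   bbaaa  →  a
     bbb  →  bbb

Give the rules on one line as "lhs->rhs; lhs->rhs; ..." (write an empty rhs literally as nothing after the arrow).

aaa->bb; ab->b; baa->a

  | bbbbb
  | aba => ba
  | aaabbb => bbbbb
  | aabbba => abbba => bbba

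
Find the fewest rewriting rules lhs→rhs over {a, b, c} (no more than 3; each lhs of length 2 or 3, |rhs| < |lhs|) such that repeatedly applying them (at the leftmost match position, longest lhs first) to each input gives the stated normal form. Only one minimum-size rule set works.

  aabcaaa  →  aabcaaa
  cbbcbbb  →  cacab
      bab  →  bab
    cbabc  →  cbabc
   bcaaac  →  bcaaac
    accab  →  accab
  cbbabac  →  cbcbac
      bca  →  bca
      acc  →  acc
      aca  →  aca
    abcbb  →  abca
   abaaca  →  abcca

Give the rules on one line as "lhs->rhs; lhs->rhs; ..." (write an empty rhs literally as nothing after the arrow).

  | aabcaaa
  | cbbcbbb => cacbbb => cacab
  | bab
  | cbabc

baa->bc; bb->a; bba->bc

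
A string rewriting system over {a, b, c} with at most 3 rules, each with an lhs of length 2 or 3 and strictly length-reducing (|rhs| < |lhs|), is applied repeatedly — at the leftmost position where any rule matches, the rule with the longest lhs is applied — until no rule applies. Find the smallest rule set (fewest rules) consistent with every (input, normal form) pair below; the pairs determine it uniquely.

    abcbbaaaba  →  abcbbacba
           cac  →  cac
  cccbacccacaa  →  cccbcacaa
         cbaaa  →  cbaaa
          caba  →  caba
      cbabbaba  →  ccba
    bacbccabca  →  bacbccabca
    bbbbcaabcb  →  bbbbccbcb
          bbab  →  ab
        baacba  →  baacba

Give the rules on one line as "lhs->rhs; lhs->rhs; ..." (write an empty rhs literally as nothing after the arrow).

aab->cb; acc->; bab->ab

  | abcbbaaaba => abcbbacba
  | cac
  | cccbacccacaa => cccbcacaa
  | cbaaa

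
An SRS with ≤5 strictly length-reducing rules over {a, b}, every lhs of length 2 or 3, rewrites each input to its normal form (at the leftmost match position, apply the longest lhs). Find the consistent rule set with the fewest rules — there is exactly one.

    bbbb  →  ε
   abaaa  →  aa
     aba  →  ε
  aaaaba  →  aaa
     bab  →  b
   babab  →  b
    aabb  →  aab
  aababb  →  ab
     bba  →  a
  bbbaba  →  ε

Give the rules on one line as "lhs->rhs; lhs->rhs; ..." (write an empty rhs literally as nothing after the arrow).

aba->; abb->ab; ba->; bb->

  | bbbb => bb => ε
  | abaaa => aa
  | aba => ε
  | aaaaba => aaa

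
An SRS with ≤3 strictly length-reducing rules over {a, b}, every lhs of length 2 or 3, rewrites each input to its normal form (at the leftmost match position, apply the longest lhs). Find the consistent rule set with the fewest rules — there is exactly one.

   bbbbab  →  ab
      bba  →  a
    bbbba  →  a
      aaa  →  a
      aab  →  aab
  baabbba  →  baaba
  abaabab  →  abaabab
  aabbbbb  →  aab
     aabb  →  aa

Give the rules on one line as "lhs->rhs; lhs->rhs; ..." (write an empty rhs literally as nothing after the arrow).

  | bbbbab => bbab => ab
  | bba => a
  | bbbba => bba => a
  | aaa => a

aaa->a; bb->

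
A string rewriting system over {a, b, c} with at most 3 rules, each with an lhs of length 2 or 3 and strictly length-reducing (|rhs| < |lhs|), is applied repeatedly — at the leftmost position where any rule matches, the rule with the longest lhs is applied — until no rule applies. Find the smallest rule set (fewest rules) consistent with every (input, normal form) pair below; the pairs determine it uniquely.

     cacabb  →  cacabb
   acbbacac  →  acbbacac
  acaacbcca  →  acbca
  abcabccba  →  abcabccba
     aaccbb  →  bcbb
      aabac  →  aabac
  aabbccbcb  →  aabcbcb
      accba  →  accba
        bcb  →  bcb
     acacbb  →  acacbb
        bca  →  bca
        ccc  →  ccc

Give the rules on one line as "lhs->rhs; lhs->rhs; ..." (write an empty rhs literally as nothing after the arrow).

  | cacabb
  | acbbacac
  | acaacbcca => acbbcca => acbca
  | abcabccba

aac->b; bbc->b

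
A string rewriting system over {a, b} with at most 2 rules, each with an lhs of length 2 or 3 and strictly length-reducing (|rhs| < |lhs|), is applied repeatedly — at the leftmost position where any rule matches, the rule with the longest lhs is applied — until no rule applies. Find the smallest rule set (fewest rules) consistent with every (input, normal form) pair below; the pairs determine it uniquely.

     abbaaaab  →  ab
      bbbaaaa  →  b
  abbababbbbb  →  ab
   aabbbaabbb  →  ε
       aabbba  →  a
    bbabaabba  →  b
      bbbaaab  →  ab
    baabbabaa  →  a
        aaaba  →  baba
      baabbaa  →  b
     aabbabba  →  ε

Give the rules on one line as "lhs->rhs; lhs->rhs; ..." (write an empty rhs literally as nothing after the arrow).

  | abbaaaab => aaaaab => baaab => bbab => ab
  | bbbaaaa => baaaa => bbaa => aa => b
  | abbababbbbb => aababbbbb => bbabbbbb => abbbbb => abbb => ab
  | aabbbaabbb => bbbbaabbb => bbaabbb => aabbb => bbbb => bb => ε

aa->b; bb->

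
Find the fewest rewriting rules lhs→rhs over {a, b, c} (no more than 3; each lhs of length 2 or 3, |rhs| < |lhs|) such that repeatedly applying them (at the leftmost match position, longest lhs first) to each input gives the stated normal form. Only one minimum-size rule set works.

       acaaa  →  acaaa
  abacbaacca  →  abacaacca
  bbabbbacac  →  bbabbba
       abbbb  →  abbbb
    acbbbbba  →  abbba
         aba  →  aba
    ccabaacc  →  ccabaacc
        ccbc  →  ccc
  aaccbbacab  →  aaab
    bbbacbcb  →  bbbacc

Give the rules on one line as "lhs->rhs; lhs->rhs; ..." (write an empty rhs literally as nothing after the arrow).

  | acaaa
  | abacbaacca => abacaacca
  | bbabbbacac => bbabbba
  | abbbb

cac->; cb->c; cbb->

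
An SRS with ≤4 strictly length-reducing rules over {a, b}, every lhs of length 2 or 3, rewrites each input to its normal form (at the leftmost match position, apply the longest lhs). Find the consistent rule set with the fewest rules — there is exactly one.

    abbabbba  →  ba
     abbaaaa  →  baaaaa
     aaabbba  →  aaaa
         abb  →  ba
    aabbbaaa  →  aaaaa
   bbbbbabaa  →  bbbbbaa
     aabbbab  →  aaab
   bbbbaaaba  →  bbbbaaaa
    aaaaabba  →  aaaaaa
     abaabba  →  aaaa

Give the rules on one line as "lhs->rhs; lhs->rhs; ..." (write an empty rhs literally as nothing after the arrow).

  | abbabbba => baabbba => bababa => baba => ba
  | abbaaaa => baaaaa
  | aaabbba => aababa => aaaba => aaaa
  | abb => ba

aba->aa; abb->ba; bab->b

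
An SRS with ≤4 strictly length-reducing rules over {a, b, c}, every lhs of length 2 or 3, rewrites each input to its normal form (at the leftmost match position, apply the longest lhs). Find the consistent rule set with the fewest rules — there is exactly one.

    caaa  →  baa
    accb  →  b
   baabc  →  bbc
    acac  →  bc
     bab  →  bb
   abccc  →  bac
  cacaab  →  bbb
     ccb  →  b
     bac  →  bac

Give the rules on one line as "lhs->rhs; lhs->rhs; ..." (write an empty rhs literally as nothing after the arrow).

  | caaa => baa
  | accb => aab => ab => b
  | baabc => babc => bbc
  | acac => abc => bc

ab->b; ca->b; cc->a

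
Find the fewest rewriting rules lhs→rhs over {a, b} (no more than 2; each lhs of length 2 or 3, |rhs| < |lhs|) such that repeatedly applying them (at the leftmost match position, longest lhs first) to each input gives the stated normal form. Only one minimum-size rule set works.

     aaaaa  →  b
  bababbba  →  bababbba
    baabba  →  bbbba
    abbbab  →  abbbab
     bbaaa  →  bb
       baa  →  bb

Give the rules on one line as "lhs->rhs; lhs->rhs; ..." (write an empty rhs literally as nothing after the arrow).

  | aaaaa => aa => b
  | bababbba
  | baabba => bbbba
  | abbbab

aa->b; aaa->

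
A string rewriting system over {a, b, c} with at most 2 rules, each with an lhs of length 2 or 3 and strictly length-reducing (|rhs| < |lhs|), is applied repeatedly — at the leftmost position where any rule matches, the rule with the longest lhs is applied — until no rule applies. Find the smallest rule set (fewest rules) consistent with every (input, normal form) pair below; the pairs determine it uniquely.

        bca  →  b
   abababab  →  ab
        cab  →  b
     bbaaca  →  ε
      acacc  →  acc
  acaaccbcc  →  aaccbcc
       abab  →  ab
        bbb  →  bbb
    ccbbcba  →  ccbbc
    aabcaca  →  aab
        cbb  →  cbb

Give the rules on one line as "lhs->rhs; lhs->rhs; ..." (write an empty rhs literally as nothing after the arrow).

  | bca => b
  | abababab => ababab => abab => ab
  | cab => b
  | bbaaca => baca => ca => ε

ba->; ca->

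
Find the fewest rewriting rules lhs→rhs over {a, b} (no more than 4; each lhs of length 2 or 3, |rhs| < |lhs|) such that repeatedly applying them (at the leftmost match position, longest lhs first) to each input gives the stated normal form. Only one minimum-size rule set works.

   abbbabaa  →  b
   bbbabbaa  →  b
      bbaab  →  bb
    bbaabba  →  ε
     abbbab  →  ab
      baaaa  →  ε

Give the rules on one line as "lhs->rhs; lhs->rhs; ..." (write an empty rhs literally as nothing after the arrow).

  | abbbabaa => ababaa => abaa => aa => b
  | bbbabbaa => babbaa => bbaa => aa => b
  | bbaab => aab => bb
  | bbaabba => aabba => bbba => ba => ε

aa->b; ba->; bba->a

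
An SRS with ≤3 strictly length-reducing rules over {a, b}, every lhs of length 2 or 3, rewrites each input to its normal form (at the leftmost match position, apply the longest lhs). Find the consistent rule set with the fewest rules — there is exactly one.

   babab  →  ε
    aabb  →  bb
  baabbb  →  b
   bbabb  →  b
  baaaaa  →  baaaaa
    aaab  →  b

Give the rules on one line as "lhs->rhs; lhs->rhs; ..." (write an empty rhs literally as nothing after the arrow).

ab->b; bbb->

  | babab => bbab => bbb => ε
  | aabb => abb => bb
  | baabbb => babbb => bbbb => b
  | bbabb => bbbb => b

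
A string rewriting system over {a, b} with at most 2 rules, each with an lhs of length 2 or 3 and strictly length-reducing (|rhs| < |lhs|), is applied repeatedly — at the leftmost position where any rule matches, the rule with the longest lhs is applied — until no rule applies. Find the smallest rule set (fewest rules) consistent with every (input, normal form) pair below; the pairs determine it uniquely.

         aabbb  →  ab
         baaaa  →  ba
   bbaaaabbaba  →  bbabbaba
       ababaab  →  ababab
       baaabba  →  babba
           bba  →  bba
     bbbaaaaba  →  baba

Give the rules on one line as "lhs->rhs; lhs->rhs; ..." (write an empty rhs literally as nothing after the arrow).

aa->a; bbb->b

  | aabbb => abbb => ab
  | baaaa => baaa => baa => ba
  | bbaaaabbaba => bbaaabbaba => bbaabbaba => bbabbaba
  | ababaab => ababab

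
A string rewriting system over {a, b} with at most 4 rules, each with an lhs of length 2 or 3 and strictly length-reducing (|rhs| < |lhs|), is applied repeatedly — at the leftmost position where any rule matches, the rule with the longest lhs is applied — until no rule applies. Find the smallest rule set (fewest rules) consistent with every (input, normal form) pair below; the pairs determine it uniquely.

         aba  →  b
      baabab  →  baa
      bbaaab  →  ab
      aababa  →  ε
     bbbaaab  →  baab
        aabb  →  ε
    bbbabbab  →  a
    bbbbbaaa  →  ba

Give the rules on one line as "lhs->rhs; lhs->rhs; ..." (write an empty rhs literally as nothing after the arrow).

  | aba => b
  | baabab => babb => baa
  | bbaaab => aaaab => ab
  | aababa => abba => aaa => ε

aaa->; aba->b; bb->a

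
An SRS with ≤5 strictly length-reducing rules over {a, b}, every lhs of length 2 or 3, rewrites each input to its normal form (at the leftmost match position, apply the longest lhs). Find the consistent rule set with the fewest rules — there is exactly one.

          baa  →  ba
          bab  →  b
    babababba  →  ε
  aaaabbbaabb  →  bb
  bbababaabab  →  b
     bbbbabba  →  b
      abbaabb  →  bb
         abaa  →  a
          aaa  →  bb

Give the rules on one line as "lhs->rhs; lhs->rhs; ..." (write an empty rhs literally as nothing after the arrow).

aa->a; aaa->bb; ab->; bba->ab

  | baa => ba
  | bab => b
  | babababba => bababba => babba => bba => ab => ε
  | aaaabbbaabb => bbabbbaabb => abbbbaabb => bbbaabb => bababb => babb => bb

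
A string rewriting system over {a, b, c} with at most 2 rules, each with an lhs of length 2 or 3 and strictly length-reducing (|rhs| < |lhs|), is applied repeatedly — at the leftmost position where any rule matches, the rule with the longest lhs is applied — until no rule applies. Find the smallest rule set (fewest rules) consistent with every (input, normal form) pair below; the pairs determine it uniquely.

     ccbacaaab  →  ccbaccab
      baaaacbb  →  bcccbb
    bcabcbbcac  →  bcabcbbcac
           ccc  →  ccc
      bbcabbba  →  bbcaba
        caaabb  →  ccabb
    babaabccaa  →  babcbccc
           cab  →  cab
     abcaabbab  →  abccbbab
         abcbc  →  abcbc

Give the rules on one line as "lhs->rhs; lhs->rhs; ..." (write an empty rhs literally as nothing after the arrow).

  | ccbacaaab => ccbaccab
  | baaaacbb => bcaacbb => bcccbb
  | bcabcbbcac
  | ccc

aa->c; bbb->b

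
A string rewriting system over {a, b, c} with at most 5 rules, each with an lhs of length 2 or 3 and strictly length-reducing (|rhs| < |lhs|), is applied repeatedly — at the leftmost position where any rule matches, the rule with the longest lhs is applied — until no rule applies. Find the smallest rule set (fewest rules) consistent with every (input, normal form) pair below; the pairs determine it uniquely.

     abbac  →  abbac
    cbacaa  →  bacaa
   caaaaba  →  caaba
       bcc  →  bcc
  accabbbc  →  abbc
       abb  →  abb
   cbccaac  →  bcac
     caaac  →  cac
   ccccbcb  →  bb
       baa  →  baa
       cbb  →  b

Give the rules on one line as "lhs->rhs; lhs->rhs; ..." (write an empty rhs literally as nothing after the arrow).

aaa->a; cb->b; cbb->b; cca->c

  | abbac
  | cbacaa => bacaa
  | caaaaba => caaba
  | bcc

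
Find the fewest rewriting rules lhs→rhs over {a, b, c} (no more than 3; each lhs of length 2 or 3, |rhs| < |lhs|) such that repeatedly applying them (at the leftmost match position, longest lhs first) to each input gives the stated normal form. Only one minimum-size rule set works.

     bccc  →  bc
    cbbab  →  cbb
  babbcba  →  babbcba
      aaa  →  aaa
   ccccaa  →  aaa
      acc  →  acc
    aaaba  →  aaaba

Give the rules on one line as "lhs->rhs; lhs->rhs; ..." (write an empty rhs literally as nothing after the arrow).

  | bccc => bc
  | cbbab => cbb
  | babbcba
  | aaa

bba->b; cca->aa; ccc->c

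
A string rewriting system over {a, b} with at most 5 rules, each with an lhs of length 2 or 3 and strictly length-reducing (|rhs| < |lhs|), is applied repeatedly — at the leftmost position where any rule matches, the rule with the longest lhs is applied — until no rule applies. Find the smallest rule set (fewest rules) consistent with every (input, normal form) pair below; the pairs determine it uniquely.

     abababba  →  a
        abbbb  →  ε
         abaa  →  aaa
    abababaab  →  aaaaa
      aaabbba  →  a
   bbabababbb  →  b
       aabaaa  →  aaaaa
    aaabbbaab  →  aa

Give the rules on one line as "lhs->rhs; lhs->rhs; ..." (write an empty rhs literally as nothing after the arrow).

  | abababba => aababba => aaabba => aabba => abba => bba => a
  | abbbb => bbbb => bb => ε
  | abaa => aaa
  | abababaab => aababaab => aaabaab => aaaaab => aaaaa

ab->a; abb->bb; ba->a; bb->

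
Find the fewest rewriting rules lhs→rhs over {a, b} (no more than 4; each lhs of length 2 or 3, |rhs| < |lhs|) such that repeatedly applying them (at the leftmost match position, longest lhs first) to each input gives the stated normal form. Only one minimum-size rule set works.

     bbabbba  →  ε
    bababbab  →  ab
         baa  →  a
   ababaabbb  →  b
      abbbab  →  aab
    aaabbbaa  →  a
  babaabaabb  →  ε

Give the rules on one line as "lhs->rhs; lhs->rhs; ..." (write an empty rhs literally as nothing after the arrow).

  | bbabbba => bbabba => bbaba => bbaa => ba => ε
  | bababbab => baabbab => abbab => abba => ab
  | baa => a
  | ababaabbb => abaaabbb => aaabbb => bbbb => b

aaa->b; ba->; bab->ba; bbb->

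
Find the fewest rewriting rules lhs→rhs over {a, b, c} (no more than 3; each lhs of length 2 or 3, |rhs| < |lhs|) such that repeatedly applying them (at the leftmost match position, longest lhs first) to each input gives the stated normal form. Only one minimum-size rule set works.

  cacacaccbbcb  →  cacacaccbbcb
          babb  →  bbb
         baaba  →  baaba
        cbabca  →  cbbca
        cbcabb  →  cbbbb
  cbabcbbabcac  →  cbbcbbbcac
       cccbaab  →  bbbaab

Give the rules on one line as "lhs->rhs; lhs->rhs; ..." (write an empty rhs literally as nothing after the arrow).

  | cacacaccbbcb
  | babb => bbb
  | baaba
  | cbabca => cbbca

bab->bb; cab->bb; ccc->bb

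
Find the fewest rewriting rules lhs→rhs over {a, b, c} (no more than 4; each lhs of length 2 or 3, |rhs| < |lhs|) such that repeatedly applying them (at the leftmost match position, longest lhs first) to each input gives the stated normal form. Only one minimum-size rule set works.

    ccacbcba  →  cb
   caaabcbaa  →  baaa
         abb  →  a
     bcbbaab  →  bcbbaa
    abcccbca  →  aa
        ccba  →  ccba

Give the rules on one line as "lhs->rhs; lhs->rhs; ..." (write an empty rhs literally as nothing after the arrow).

  | ccacbcba => ccabcba => ccacba => ccaba => ccaa => cb
  | caaabcbaa => babcbaa => bacbaa => babaa => baaa
  | abb => ab => a
  | bcbbaab => bcbbaa

ab->a; ac->a; caa->b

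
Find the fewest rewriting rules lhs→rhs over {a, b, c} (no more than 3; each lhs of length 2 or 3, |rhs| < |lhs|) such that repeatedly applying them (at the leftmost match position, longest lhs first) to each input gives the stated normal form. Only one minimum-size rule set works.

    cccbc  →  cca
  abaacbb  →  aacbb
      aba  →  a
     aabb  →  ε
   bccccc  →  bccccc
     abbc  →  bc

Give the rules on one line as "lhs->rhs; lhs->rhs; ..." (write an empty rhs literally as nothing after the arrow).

ab->; cbc->a

  | cccbc => cca
  | abaacbb => aacbb
  | aba => a
  | aabb => ab => ε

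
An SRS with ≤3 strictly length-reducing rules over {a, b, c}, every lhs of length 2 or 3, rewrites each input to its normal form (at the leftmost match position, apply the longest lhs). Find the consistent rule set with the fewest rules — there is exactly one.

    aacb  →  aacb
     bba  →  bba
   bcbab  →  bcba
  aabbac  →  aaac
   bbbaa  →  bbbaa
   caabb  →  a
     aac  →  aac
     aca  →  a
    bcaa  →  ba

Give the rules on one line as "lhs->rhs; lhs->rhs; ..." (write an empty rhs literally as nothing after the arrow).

ab->a; ca->

  | aacb
  | bba
  | bcbab => bcba
  | aabbac => aabac => aaac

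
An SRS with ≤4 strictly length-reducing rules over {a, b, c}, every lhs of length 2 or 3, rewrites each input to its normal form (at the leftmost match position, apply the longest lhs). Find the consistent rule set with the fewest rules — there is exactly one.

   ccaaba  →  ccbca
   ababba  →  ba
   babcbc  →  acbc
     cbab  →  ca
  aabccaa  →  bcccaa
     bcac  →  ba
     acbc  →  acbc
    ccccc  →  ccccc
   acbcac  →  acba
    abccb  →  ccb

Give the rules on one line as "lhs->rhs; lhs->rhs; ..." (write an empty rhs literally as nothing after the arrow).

aab->bc; ab->; bab->a; cac->a

  | ccaaba => ccbca
  | ababba => abba => ba
  | babcbc => acbc
  | cbab => ca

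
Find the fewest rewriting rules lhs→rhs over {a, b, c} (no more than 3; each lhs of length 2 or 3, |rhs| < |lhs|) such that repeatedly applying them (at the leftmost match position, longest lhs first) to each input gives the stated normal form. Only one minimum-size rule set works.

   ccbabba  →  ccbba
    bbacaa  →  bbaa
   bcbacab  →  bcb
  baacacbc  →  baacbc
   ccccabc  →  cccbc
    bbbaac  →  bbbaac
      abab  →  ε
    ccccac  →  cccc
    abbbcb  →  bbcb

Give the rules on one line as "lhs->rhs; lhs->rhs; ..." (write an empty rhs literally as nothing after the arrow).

ab->; ca->

  | ccbabba => ccbba
  | bbacaa => bbaa
  | bcbacab => bcbab => bcb
  | baacacbc => baacbc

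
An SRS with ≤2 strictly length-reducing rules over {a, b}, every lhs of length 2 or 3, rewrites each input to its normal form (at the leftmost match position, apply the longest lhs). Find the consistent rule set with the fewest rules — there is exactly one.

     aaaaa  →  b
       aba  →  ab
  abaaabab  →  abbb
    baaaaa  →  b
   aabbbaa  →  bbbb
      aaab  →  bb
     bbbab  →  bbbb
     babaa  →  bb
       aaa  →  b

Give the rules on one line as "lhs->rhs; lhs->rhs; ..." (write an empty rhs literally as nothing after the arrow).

  | aaaaa => baaa => baa => ba => b
  | aba => ab
  | abaaabab => abaabab => ababab => abbab => abbb
  | baaaaa => baaaa => baaa => baa => ba => b

aa->b; ba->b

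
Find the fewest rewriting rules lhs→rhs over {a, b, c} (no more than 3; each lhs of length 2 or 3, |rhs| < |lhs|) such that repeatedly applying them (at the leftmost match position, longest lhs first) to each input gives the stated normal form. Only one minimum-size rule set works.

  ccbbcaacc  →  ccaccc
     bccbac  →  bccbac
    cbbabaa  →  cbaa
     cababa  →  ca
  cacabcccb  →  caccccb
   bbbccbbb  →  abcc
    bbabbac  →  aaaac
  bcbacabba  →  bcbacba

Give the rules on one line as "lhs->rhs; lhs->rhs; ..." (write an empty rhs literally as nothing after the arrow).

bb->a; caa->c; cab->c

  | ccbbcaacc => ccacaacc => ccaccc
  | bccbac
  | cbbabaa => caabaa => cbaa
  | cababa => caba => ca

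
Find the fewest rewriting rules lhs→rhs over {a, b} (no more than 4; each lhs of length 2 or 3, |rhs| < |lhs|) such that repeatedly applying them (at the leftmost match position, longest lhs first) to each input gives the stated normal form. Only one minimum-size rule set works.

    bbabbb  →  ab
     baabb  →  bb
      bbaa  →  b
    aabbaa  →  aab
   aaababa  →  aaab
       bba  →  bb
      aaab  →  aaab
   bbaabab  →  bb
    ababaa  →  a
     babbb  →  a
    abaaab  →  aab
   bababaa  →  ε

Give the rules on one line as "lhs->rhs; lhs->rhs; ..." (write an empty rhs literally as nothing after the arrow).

ba->b; baa->; bab->b; bbb->a

  | bbabbb => bbbb => ab
  | baabb => bb
  | bbaa => b
  | aabbaa => aab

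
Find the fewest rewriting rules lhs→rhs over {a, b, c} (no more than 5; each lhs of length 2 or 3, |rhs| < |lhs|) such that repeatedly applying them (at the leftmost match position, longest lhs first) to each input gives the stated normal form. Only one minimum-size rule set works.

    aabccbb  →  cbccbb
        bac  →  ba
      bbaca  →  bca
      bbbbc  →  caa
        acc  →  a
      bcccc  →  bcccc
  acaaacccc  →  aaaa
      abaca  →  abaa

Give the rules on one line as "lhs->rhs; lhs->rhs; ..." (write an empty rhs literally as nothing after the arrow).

  | aabccbb => cbccbb
  | bac => ba
  | bbaca => bca
  | bbbbc => bbca => caa

aab->cb; ac->a; bba->b; bbc->ca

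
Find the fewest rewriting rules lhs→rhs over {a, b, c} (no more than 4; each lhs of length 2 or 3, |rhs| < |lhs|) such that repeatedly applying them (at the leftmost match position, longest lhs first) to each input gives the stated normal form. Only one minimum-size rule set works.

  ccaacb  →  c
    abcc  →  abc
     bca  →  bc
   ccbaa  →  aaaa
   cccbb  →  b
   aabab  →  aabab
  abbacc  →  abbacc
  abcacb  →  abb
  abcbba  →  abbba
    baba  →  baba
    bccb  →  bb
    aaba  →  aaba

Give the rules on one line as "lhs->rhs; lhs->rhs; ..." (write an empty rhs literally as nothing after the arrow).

bcc->bc; ca->c; cb->b; ccb->aa

  | ccaacb => ccacb => cccb => caa => ca => c
  | abcc => abc
  | bca => bc
  | ccbaa => aaaa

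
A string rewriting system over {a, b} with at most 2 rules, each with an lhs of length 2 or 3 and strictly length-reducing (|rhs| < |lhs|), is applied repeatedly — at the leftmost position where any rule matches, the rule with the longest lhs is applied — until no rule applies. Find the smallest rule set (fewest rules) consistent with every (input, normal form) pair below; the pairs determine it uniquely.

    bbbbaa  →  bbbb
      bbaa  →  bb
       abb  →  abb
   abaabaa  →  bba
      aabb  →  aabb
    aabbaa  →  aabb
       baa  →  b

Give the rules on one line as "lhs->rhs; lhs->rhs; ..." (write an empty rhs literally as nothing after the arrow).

aba->b; baa->b

  | bbbbaa => bbbb
  | bbaa => bb
  | abb
  | abaabaa => babaa => bba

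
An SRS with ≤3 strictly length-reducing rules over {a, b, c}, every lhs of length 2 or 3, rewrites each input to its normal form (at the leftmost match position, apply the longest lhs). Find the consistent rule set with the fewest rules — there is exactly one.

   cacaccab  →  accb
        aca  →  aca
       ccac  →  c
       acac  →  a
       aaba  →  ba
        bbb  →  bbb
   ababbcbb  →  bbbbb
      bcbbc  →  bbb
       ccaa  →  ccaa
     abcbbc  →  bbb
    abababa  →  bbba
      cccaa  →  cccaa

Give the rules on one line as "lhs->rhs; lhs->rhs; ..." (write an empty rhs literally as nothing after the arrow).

  | cacaccab => accab => accb
  | aca
  | ccac => c
  | acac => a

ab->b; bc->b; cac->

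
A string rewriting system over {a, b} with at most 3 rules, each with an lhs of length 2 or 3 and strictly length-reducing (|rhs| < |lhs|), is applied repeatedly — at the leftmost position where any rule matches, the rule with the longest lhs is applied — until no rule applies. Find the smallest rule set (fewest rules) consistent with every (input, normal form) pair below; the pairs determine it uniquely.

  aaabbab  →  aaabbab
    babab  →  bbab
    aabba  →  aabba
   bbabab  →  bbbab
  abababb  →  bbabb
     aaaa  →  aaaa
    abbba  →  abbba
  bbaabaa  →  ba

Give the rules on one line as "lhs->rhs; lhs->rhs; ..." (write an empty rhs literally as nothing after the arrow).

  | aaabbab
  | babab => bbab
  | aabba
  | bbabab => bbbab

aba->ba; baa->a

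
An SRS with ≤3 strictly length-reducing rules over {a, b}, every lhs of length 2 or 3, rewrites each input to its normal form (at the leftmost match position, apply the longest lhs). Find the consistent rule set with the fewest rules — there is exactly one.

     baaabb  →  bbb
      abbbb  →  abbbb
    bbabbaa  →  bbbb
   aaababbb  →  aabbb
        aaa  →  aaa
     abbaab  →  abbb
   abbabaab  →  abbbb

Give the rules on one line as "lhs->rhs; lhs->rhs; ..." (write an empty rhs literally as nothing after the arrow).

  | baaabb => baabb => babb => bbb
  | abbbb
  | bbabbaa => bbbbaa => bbbba => bbbb
  | aaababbb => aabbb

aba->; ba->b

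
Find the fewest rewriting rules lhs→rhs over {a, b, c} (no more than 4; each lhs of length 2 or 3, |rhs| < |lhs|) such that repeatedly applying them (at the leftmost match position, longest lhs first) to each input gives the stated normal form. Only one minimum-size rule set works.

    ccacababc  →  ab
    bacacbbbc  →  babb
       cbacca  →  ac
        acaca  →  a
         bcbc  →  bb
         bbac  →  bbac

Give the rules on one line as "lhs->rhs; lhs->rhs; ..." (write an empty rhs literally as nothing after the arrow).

  | ccacababc => ccababc => cbabc => abc => ab
  | bacacbbbc => bacbbbc => babbc => babb
  | cbacca => acca => ac
  | acaca => aca => a

bc->b; ca->; cb->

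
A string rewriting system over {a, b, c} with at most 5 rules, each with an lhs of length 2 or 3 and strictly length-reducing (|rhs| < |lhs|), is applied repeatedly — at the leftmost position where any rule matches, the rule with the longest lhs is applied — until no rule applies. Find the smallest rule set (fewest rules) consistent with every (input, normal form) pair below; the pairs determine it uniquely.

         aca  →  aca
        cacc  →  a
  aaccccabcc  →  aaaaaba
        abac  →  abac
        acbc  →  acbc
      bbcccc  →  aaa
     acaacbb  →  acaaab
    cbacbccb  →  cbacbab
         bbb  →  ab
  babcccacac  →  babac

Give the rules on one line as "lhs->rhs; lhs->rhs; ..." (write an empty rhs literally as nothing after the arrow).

  | aca
  | cacc => cc => a
  | aaccccabcc => aaaccabcc => aaaaabcc => aaaaaba
  | abac

bb->a; cac->c; cbb->ab; cc->a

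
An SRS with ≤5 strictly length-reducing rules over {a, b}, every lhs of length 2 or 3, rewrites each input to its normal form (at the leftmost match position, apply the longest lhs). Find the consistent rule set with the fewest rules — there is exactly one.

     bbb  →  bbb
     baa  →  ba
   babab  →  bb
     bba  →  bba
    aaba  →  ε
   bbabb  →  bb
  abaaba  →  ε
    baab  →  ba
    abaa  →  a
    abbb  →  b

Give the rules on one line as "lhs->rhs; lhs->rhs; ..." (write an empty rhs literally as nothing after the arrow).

  | bbb
  | baa => ba
  | babab => bb
  | bba

aa->a; ab->a; aba->; abb->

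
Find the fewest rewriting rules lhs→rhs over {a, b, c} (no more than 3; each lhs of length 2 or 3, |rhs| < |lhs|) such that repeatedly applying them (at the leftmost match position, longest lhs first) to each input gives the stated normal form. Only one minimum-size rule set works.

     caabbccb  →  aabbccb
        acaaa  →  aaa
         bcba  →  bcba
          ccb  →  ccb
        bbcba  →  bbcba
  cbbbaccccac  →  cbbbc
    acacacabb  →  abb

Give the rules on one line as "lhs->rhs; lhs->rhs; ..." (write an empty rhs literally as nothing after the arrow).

ac->c; ca->a

  | caabbccb => aabbccb
  | acaaa => caaa => aaa
  | bcba
  | ccb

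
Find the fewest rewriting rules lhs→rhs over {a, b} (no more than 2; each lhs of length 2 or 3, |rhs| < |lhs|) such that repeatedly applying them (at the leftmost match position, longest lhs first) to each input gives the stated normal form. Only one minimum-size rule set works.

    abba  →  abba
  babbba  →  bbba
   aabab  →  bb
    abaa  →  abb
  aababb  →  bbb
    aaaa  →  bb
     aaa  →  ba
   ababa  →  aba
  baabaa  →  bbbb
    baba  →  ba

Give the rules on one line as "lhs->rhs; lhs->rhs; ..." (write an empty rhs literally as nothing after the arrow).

  | abba
  | babbba => bbba
  | aabab => bbab => bb
  | abaa => abb

aa->b; bab->b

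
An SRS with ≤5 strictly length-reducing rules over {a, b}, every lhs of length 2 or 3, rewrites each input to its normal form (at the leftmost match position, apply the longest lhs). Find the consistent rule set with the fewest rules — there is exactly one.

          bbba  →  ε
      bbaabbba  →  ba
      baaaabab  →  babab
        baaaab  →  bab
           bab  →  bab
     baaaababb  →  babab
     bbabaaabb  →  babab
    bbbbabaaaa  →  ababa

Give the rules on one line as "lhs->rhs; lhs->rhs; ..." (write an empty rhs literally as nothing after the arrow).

  | bbba => aa => ε
  | bbaabbba => baabbba => babbba => baaa => baa => ba
  | baaaabab => baaabab => baabab => babab
  | baaaab => baaab => baab => bab

aa->; baa->ba; bb->b; bbb->a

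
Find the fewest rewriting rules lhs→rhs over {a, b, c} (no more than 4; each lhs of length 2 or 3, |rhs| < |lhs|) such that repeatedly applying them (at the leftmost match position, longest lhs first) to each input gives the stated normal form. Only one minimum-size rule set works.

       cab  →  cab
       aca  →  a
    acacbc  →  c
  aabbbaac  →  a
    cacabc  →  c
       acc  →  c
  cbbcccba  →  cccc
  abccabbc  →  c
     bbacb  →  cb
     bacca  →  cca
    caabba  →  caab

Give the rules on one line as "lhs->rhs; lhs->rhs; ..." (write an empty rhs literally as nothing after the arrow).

  | cab
  | aca => a
  | acacbc => acbc => bc => c
  | aabbbaac => aabbac => aabc => aac => a

ac->; ba->; bc->c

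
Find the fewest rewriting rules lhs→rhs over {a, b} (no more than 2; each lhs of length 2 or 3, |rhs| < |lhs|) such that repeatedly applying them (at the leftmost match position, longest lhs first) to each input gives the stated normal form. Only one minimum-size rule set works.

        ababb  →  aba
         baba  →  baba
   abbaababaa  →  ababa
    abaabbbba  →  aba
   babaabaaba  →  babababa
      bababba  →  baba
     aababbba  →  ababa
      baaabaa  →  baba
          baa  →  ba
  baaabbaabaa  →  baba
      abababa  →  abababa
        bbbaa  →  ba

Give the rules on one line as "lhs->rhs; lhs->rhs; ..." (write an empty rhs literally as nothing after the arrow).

  | ababb => aba
  | baba
  | abbaababaa => aaababaa => aababaa => ababaa => ababa
  | abaabbbba => ababbbba => ababba => abaa => aba

aa->a; bb->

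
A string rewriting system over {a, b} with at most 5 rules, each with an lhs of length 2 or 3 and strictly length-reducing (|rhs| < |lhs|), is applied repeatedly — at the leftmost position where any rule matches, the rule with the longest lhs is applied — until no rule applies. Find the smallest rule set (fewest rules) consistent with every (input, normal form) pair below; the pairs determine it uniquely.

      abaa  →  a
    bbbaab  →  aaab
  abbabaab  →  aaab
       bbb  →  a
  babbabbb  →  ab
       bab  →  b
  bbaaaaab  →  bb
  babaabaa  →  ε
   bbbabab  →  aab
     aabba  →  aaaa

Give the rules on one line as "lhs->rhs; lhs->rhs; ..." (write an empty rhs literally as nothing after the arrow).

  | abaa => aba => a
  | bbbaab => aaab
  | abbabaab => aaabaab => aaabab => aaab
  | bbb => a

abb->aa; ba->; baa->ba; bbb->a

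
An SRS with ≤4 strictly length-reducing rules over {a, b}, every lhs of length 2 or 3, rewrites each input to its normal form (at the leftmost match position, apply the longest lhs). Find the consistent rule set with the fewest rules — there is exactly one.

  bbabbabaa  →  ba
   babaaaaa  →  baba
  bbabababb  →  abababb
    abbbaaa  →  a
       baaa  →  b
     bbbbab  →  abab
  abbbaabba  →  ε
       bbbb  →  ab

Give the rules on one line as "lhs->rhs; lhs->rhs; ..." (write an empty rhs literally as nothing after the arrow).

aa->a; aaa->; bba->aa; bbb->a

  | bbabbabaa => aabbabaa => abbabaa => aaabaa => baa => ba
  | babaaaaa => babaa => baba
  | bbabababb => aabababb => abababb
  | abbbaaa => aaaaa => aa => a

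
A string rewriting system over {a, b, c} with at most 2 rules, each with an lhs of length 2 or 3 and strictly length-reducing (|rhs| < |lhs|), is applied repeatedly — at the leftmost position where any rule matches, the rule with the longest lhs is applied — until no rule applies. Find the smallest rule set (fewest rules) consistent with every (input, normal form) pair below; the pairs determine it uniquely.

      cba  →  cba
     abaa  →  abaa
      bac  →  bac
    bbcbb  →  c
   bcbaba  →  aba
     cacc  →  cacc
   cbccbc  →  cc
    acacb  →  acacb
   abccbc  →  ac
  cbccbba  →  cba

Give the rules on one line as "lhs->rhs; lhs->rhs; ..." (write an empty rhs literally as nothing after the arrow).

bb->; bc->b

  | cba
  | abaa
  | bac
  | bbcbb => cbb => c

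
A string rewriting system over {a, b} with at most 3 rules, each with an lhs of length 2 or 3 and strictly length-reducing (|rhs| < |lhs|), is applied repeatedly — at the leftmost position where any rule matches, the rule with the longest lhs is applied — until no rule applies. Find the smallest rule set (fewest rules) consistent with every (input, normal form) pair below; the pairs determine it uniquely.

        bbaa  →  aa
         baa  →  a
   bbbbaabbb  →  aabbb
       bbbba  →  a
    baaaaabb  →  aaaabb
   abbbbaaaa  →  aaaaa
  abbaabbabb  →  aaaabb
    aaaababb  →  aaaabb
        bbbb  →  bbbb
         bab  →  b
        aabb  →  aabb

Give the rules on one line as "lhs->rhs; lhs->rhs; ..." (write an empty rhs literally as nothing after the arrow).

ba->; bba->a

  | bbaa => aa
  | baa => a
  | bbbbaabbb => bbaabbb => aabbb
  | bbbba => bba => a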